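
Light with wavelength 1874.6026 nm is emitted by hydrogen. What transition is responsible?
n = 4 → n = 3

First, find the photon energy from the wavelength (hc = 1239.84 eV·nm):
E = hc/λ = 1239.84 eV·nm / 1874.6026 nm = 0.66138818 eV

The energy levels of hydrogen satisfy E_n = -13.6057 / n² eV, so an emission n_i → n_f releases
ΔE = 13.6057 × (1/n_f² − 1/n_i²) eV.

Setting ΔE equal to the photon energy:
1/n_f² − 1/n_i² = 0.66138818 / 13.6057 = 0.048611110

Since 1/n_i² must be positive, we need 1/n_f² > 0.048611110, i.e. n_f ≤ 4. For each allowed n_f, solve n_i = (1/n_f² − 0.048611110)^(−1/2) and check whether it is a whole number:
  n_f = 1: 1/n_i² = 1.000000000 − 0.048611110 = 0.951388890 → n_i = 1.025  (not an integer) ✗
  n_f = 2: 1/n_i² = 0.250000000 − 0.048611110 = 0.201388890 → n_i = 2.228  (not an integer) ✗
  n_f = 3: 1/n_i² = 0.111111111 − 0.048611110 = 0.062500001 → n_i = 4.000  → integer, n_i = 4 ✓
  n_f = 4: 1/n_i² = 0.062500000 − 0.048611110 = 0.013888890 → n_i = 8.485  (not an integer) ✗

Only n_f = 3 gives an integer upper level, n_i = 4.

The transition is from n = 4 to n = 3 (emission).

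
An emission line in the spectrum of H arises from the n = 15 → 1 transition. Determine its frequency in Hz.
3.2752e+15 Hz

First, find the transition energy:
E_15 = -13.6057 / 15² = -0.06046978 eV
E_1 = -13.6057 / 1² = -13.60570000 eV
|ΔE| = |E_1 - E_15| = 13.54523022 eV

Convert to Joules: E = 13.54523022 eV × (1.602177 × 10⁻¹⁹ J/eV) = 2.170186e-18 J

Using E = hf:
f = E/h = 2.170186e-18 J / (6.62607 × 10⁻³⁴ J·s)
f = 3.2752e+15 Hz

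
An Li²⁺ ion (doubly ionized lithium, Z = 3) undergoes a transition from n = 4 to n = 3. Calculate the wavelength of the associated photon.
208.289173 nm

First, find the transition energy using E_n = -13.6057 Z² / n² eV:
E_4 = -13.6057 × 3² / 4² = -7.6532062500 eV
E_3 = -13.6057 × 3² / 3² = -13.6057000000 eV

Photon energy: |ΔE| = |E_3 - E_4| = 5.9524937500 eV

Convert to wavelength using E = hc/λ with hc = 1239.84 eV·nm:
λ = hc/E = 1239.84 eV·nm / 5.9524937500 eV
λ = 208.289173 nm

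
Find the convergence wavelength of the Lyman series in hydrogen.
91.126513 nm

The series limit corresponds to the transition from n = ∞ to n = 1.
This is the highest energy (shortest wavelength) transition in the Lyman series.

E_∞ = 0 eV
E_1 = -13.6057 / 1² = -13.60570000 eV

Energy at series limit:
ΔE = E_∞ - E_1 = 0 - (-13.60570000) = 13.60570000 eV
λ = hc/E = 1239.84 eV·nm / 13.60570000 eV = 91.126513 nm

This energy equals the ionization energy from the n = 1 state of hydrogen.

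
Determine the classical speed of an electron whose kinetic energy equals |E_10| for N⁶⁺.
1.531e+06 m/s (or 0.510815% of c)

The binding energy at n = 10 for N⁶⁺ is:
E_10 = -13.6057 × 7²/10² = -6.66679300 eV
|E_10| = 6.66679300 eV

Convert to Joules:
KE = 6.66679300 eV × (1.602177 × 10⁻¹⁹ J/eV) = 1.06814e-18 J

Using KE = ½mv²:
v = √(2·KE/m_e)
v = √(2 × 1.06814e-18 J / 9.10938 × 10⁻³¹ kg)
v = 1.531e+06 m/s

This is approximately 0.510815% the speed of light.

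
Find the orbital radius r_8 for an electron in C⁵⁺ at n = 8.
0.564456 nm (or 5.644557 Å)

The Bohr radius formula is:
r_n = n² a₀ / Z

where a₀ = 0.052917721 nm is the Bohr radius.

For C⁵⁺ (Z = 6) at n = 8:
r_8 = 8² × 0.052917721 nm / 6
r_8 = 64 × 0.052917721 nm / 6
r_8 = 3.3867341 nm / 6
r_8 = 0.564456 nm

The electron orbits at approximately 0.564456 nm from the nucleus.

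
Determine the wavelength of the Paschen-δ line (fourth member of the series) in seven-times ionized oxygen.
15.698 nm

The lines of a series are numbered from the longest wavelength (smallest ΔE) outward; the fourth line is the transition from n = n_f + 4 to n_f.
The Paschen series has all transitions ending at n_f = 3.

For O⁷⁺ (Z = 8), the fourth line (δ-line) is the jump from n = 7 to n = 3:
E_7 = -13.6057 × 8² / 7² = -17.77071 eV
E_3 = -13.6057 × 8² / 3² = -96.75164 eV
ΔE = E_7 - E_3 = 78.98093 eV

λ = hc/E = 1239.84 eV·nm / 78.98093 eV
λ = 15.698 nm

This is the δ-line of the Paschen series in O⁷⁺.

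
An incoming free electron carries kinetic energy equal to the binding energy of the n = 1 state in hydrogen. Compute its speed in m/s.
2.188e+06 m/s (or 0.7297% of c)

The binding energy at n = 1 for hydrogen is:
E_1 = -13.6057/1² = -13.605700 eV
|E_1| = 13.605700 eV

Convert to Joules:
KE = 13.605700 eV × (1.602177 × 10⁻¹⁹ J/eV) = 2.17987e-18 J

Using KE = ½mv²:
v = √(2·KE/m_e)
v = √(2 × 2.17987e-18 J / 9.10938 × 10⁻³¹ kg)
v = 2.188e+06 m/s

This is approximately 0.7297% the speed of light.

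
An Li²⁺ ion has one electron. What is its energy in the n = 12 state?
-0.850 eV

For hydrogen-like ions, the energy levels scale with Z²:
E_n = -13.6057 Z² / n² eV

For Li²⁺ (Z = 3) at n = 12:
E_12 = -13.6057 × 3² / 12²
E_12 = -13.6057 × 9 / 144
E_12 = -122.4513 / 144
E_12 = -0.850 eV

The energy is 9 times more negative than hydrogen at the same n due to the stronger nuclear charge.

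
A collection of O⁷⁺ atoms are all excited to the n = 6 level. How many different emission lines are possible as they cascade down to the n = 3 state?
6

The electron can occupy levels n = 3, 4, ..., 6 during de-excitation — that is m = 6 - 3 + 1 = 4 distinct levels.

The number of distinct spectral lines equals the number of ways to choose 2 of these m levels (each pair gives one possible emission transition):

Number of lines = m(m-1)/2 = 4×3/2 = 6

These correspond to all possible transitions between the 4 levels:
6 → 5, 6 → 4, 6 → 3, 5 → 4, 5 → 3, 4 → 3

Each transition produces a photon with a unique energy (and thus wavelength). This count does not depend on Z.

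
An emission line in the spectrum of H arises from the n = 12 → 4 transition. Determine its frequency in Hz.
1.83e+14 Hz

First, find the transition energy:
E_12 = -13.6057 / 12² = -0.094484 eV
E_4 = -13.6057 / 4² = -0.850356 eV
|ΔE| = |E_4 - E_12| = 0.755872 eV

Convert to Joules: E = 0.755872 eV × (1.602177 × 10⁻¹⁹ J/eV) = 1.2110e-19 J

Using E = hf:
f = E/h = 1.2110e-19 J / (6.62607 × 10⁻³⁴ J·s)
f = 1.83e+14 Hz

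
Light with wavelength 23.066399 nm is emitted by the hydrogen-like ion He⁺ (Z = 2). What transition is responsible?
n = 9 → n = 1

First, find the photon energy from the wavelength (hc = 1239.84 eV·nm):
E = hc/λ = 1239.84 eV·nm / 23.066399 nm = 53.750913 eV

The energy levels of He⁺ satisfy E_n = -13.6057 × 2² / n² eV, so an emission n_i → n_f releases
ΔE = 13.6057 × 2² × (1/n_f² − 1/n_i²) eV.

Setting ΔE equal to the photon energy:
1/n_f² − 1/n_i² = 53.750913 / (13.6057 × 2²) = 0.98765431

Since 1/n_i² must be positive, we need 1/n_f² > 0.98765431, i.e. n_f ≤ 1. For each allowed n_f, solve n_i = (1/n_f² − 0.98765431)^(−1/2) and check whether it is a whole number:
  n_f = 1: 1/n_i² = 1.00000000 − 0.98765431 = 0.01234569 → n_i = 9.000  → integer, n_i = 9 ✓

Only n_f = 1 gives an integer upper level, n_i = 9.

The transition is from n = 9 to n = 1 (emission).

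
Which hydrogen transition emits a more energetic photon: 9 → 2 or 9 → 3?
9 → 2

Calculate the energy for each transition:

Transition 9 → 2:
ΔE₁ = |E_2 - E_9| = |-13.6057/2² - (-13.6057/9²)|
ΔE₁ = |-3.40142500000 - (-0.16797160494)| = 3.23345340 eV

Transition 9 → 3:
ΔE₂ = |E_3 - E_9| = |-13.6057/3² - (-13.6057/9²)|
ΔE₂ = |-1.51174444444 - (-0.16797160494)| = 1.34377284 eV

Since 3.23345340 eV > 1.34377284 eV, the transition 9 → 2 emits the more energetic photon.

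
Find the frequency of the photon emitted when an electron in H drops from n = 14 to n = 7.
5.0355e+13 Hz

First, find the transition energy:
E_14 = -13.6057 / 14² = -0.06941684 eV
E_7 = -13.6057 / 7² = -0.27766735 eV
|ΔE| = |E_7 - E_14| = 0.20825051 eV

Convert to Joules: E = 0.20825051 eV × (1.602177 × 10⁻¹⁹ J/eV) = 3.336542e-20 J

Using E = hf:
f = E/h = 3.336542e-20 J / (6.62607 × 10⁻³⁴ J·s)
f = 5.0355e+13 Hz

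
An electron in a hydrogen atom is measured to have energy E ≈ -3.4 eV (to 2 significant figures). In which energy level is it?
n = 2

The exact energy levels follow E_n = -13.6057 eV / n².

The measured value (-3.4 eV) is reported to only 2 significant figures, so we must test candidate n values and see which one matches to that precision.

Candidate energies:
  n = 1:  E = -13.6057/1² = -13.60570 eV
  n = 2:  E = -13.6057/2² = -3.40143 eV  ← matches
  n = 3:  E = -13.6057/3² = -1.51174 eV
  n = 4:  E = -13.6057/4² = -0.85036 eV

Checking against the measurement of -3.4 eV (2 sig figs), only n = 2 agrees:
E_2 = -3.40143 eV, which rounds to -3.4 eV ✓

Therefore n = 2.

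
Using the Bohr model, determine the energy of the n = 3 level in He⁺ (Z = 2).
-6.046978 eV

For hydrogen-like ions, the energy levels scale with Z²:
E_n = -13.6057 Z² / n² eV

For He⁺ (Z = 2) at n = 3:
E_3 = -13.6057 × 2² / 3²
E_3 = -13.6057 × 4 / 9
E_3 = -54.4228 / 9
E_3 = -6.046978 eV

The energy is 4 times more negative than hydrogen at the same n due to the stronger nuclear charge.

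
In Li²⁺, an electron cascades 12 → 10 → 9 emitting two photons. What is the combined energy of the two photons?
0.661 eV

The energy levels of Li²⁺ are E_n = -13.6057 × 3² / n² eV.

First transition (12 → 10):
ΔE₁ = |E_10 - E_12|
ΔE₁ = |-1.224513000 - (-0.850356250)| = 0.374157 eV

Second transition (10 → 9):
ΔE₂ = |E_9 - E_10|
ΔE₂ = |-1.511744444 - (-1.224513000)| = 0.287231 eV

Total energy released:
E_total = ΔE₁ + ΔE₂ = 0.374157 + 0.287231 = 0.661 eV

Note: This equals the direct transition 12 → 9: 0.661 eV ✓
Energy is conserved regardless of the path taken.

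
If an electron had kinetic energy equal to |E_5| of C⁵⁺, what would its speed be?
2.63e+06 m/s (or 0.876% of c)

The binding energy at n = 5 for C⁵⁺ is:
E_5 = -13.6057 × 6²/5² = -19.59221 eV
|E_5| = 19.59221 eV

Convert to Joules:
KE = 19.59221 eV × (1.602177 × 10⁻¹⁹ J/eV) = 3.1390e-18 J

Using KE = ½mv²:
v = √(2·KE/m_e)
v = √(2 × 3.1390e-18 J / 9.10938 × 10⁻³¹ kg)
v = 2.63e+06 m/s

This is approximately 0.876% the speed of light.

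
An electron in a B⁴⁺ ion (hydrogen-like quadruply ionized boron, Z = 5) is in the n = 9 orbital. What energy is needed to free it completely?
4.199 eV

The ionization energy is the energy needed to remove the electron completely (n → ∞).

For a hydrogen-like ion with Z = 5, E_n = -13.6057 Z² / n² eV.

At n = 9: E_9 = -13.6057 × 5² / 9² = -4.199290 eV
At n = ∞: E_∞ = 0 eV

Ionization energy = E_∞ - E_9 = 0 - (-4.199290) = 4.199290 eV
Ionization energy ≈ 4.199 eV

This is also called the binding energy of the electron in state n = 9.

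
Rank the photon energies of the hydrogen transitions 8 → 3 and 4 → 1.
4 → 1

Calculate the energy for each transition:

Transition 8 → 3:
ΔE₁ = |E_3 - E_8| = |-13.6057/3² - (-13.6057/8²)|
ΔE₁ = |-1.5117444444 - (-0.2125890625)| = 1.2991554 eV

Transition 4 → 1:
ΔE₂ = |E_1 - E_4| = |-13.6057/1² - (-13.6057/4²)|
ΔE₂ = |-13.6057000000 - (-0.8503562500)| = 12.7553438 eV

Since 12.7553438 eV > 1.2991554 eV, the transition 4 → 1 emits the more energetic photon.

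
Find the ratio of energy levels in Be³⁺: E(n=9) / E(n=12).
1.777778

Using E_n = -13.6057 Z² / n² eV with Z = 4:

E_9 = -13.6057 × 4² / 9² = -217.6912 / 81 = -2.687545679012 eV
E_12 = -13.6057 × 4² / 12² = -217.6912 / 144 = -1.511744444444 eV

The ratio is:
E_9/E_12 = (-2.687545679012) / (-1.511744444444)
E_9/E_12 = (-217.6912/81) / (-217.6912/144)
E_9/E_12 = 144/81
E_9/E_12 = 1.777778
(Note: the Z² factors cancel in the ratio.)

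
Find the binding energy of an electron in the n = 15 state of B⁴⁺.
1.512 eV

The ionization energy is the energy needed to remove the electron completely (n → ∞).

For a hydrogen-like ion with Z = 5, E_n = -13.6057 Z² / n² eV.

At n = 15: E_15 = -13.6057 × 5² / 15² = -1.511744 eV
At n = ∞: E_∞ = 0 eV

Ionization energy = E_∞ - E_15 = 0 - (-1.511744) = 1.511744 eV
Ionization energy ≈ 1.512 eV

This is also called the binding energy of the electron in state n = 15.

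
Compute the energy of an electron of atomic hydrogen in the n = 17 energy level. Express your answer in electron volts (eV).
-0.047 eV

The energy levels of a hydrogen-like atom are given by:
E_n = -13.6057 eV / n²

For n = 17:
E_17 = -13.6057 eV / 17²
E_17 = -13.6057 eV / 289
E_17 = -0.047 eV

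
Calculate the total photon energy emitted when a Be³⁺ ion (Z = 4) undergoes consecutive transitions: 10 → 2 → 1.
215.51429 eV

The energy levels of Be³⁺ are E_n = -13.6057 × 4² / n² eV.

First transition (10 → 2):
ΔE₁ = |E_2 - E_10|
ΔE₁ = |-54.42280000000 - (-2.17691200000)| = 52.24588800 eV

Second transition (2 → 1):
ΔE₂ = |E_1 - E_2|
ΔE₂ = |-217.69120000000 - (-54.42280000000)| = 163.26840000 eV

Total energy released:
E_total = ΔE₁ + ΔE₂ = 52.24588800 + 163.26840000 = 215.51429 eV

Note: This equals the direct transition 10 → 1: 215.51429 eV ✓
Energy is conserved regardless of the path taken.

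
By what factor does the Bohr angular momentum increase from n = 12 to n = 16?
1.33

In the Bohr model, L_n = nℏ, so the ratio is purely the ratio of quantum numbers:

L_16/L_12 = 16ℏ / 12ℏ = 16/12 = 1.33

The angular momentum scales linearly with n.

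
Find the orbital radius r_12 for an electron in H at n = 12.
7.6202 nm (or 76.2015 Å)

The Bohr radius formula is:
r_n = n² a₀ / Z

where a₀ = 0.0529177 nm is the Bohr radius.

For H (Z = 1) at n = 12:
r_12 = 12² × 0.0529177 nm / 1
r_12 = 144 × 0.0529177 nm / 1
r_12 = 7.62015 nm / 1
r_12 = 7.6202 nm

The electron orbits at approximately 7.6202 nm from the nucleus.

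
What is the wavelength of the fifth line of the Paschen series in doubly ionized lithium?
106.0381 nm

The lines of a series are numbered from the longest wavelength (smallest ΔE) outward; the fifth line is the transition from n = n_f + 5 to n_f.
The Paschen series has all transitions ending at n_f = 3.

For Li²⁺ (Z = 3), the fifth line (ε-line) is the jump from n = 8 to n = 3:
E_8 = -13.6057 × 3² / 8² = -1.9133016 eV
E_3 = -13.6057 × 3² / 3² = -13.6057000 eV
ΔE = E_8 - E_3 = 11.6923984 eV

λ = hc/E = 1239.84 eV·nm / 11.6923984 eV
λ = 106.0381 nm

This is the ε-line of the Paschen series in Li²⁺.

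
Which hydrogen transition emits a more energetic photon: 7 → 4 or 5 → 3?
5 → 3

Calculate the energy for each transition:

Transition 7 → 4:
ΔE₁ = |E_4 - E_7| = |-13.6057/4² - (-13.6057/7²)|
ΔE₁ = |-0.85035625000 - (-0.27766734694)| = 0.57268890 eV

Transition 5 → 3:
ΔE₂ = |E_3 - E_5| = |-13.6057/3² - (-13.6057/5²)|
ΔE₂ = |-1.51174444444 - (-0.54422800000)| = 0.96751644 eV

Since 0.96751644 eV > 0.57268890 eV, the transition 5 → 3 emits the more energetic photon.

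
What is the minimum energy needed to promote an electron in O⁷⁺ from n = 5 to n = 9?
24.080 eV

The energy levels of a hydrogen-like atom are E_n = -13.6057 Z² eV / n².

Energy at n = 5: E_5 = -13.6057 × 8² / 5² = -34.830592 eV
Energy at n = 9: E_9 = -13.6057 × 8² / 9² = -10.750183 eV

The excitation energy is the difference:
ΔE = E_9 - E_5
ΔE = -10.750183 - (-34.830592)
ΔE = 24.080 eV

Since this is positive, energy must be absorbed (photon absorption).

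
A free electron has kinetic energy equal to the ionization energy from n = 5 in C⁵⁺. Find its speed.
2.6252e+06 m/s (or 0.88% of c)

The binding energy at n = 5 for C⁵⁺ is:
E_5 = -13.6057 × 6²/5² = -19.592208 eV
|E_5| = 19.592208 eV

Convert to Joules:
KE = 19.592208 eV × (1.602177 × 10⁻¹⁹ J/eV) = 3.139019e-18 J

Using KE = ½mv²:
v = √(2·KE/m_e)
v = √(2 × 3.139019e-18 J / 9.10938 × 10⁻³¹ kg)
v = 2.6252e+06 m/s

This is approximately 0.88% the speed of light.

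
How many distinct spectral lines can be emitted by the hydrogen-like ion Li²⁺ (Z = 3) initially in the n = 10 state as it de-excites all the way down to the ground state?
45

The electron can occupy levels n = 1, 2, ..., 10 during de-excitation — that is m = 10 - 1 + 1 = 10 distinct levels.

The number of distinct spectral lines equals the number of ways to choose 2 of these m levels (each pair gives one possible emission transition):

Number of lines = m(m-1)/2 = 10×9/2 = 45

These correspond to all possible transitions between the 10 levels:
10 → 9, 10 → 8, 10 → 7, 10 → 6, 10 → 5, 10 → 4, 10 → 3, 10 → 2...

Each transition produces a photon with a unique energy (and thus wavelength). This count does not depend on Z.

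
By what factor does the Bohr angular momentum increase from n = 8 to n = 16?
2.00

In the Bohr model, L_n = nℏ, so the ratio is purely the ratio of quantum numbers:

L_16/L_8 = 16ℏ / 8ℏ = 16/8 = 2.00

The angular momentum scales linearly with n.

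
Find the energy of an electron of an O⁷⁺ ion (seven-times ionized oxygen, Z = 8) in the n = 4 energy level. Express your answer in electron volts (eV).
-54.422800 eV

The energy levels of a hydrogen-like atom are given by:
E_n = -13.6057 Z² / n² eV  (with Z = 8 for O⁷⁺)

For n = 4:
E_4 = -13.6057 × 8² / 4²
E_4 = -13.6057 × 64 / 16
E_4 = -54.422800 eV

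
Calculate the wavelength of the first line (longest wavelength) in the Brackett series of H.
4050.07 nm

The longest wavelength corresponds to the smallest energy transition in the series.
The Brackett series has all transitions ending at n_f = 4.

For H, the first line (α-line) is the jump from n = 5 to n = 4:
E_5 = -13.6057 / 5² = -0.54422800 eV
E_4 = -13.6057 / 4² = -0.85035625 eV
ΔE = E_5 - E_4 = 0.30612825 eV

λ = hc/E = 1239.84 eV·nm / 0.30612825 eV
λ = 4050.07 nm

This is the α-line of the Brackett series in H.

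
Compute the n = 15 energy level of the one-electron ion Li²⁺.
-0.54 eV

For hydrogen-like ions, the energy levels scale with Z²:
E_n = -13.6057 Z² / n² eV

For Li²⁺ (Z = 3) at n = 15:
E_15 = -13.6057 × 3² / 15²
E_15 = -13.6057 × 9 / 225
E_15 = -122.4513 / 225
E_15 = -0.54 eV

The energy is 9 times more negative than hydrogen at the same n due to the stronger nuclear charge.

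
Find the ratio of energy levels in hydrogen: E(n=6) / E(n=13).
4.694

Using E_n = -13.6057 Z² / n² eV with Z = 1:

E_6 = -13.6057 / 6² = -13.6057 / 36 = -0.377936111 eV
E_13 = -13.6057 / 13² = -13.6057 / 169 = -0.080507101 eV

The ratio is:
E_6/E_13 = (-0.377936111) / (-0.080507101)
E_6/E_13 = (-13.6057/36) / (-13.6057/169)
E_6/E_13 = 169/36
E_6/E_13 = 4.694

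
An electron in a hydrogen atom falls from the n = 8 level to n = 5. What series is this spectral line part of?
Pfund series

The spectral series in hydrogen are named based on the final (lower) energy level:
- Lyman series: n_final = 1 (ultraviolet)
- Balmer series: n_final = 2 (visible/near-UV)
- Paschen series: n_final = 3 (infrared)
- Brackett series: n_final = 4 (infrared)
- Pfund series: n_final = 5 (far infrared)

Since this transition ends at n = 5, it belongs to the Pfund series.

For reference, this 8 → 5 line has photon energy
ΔE = 13.6057 eV × (1/5² - 1/8²) = 0.33163894 eV,
corresponding to wavelength λ = hc/ΔE = 1239.84 eV·nm / 0.33163894 eV = 3738.52 nm in the far infrared region.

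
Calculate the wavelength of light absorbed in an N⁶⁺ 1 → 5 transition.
1.937 nm

First, find the transition energy using E_n = -13.6057 Z² / n² eV:
E_1 = -13.6057 × 7² / 1² = -666.67930 eV
E_5 = -13.6057 × 7² / 5² = -26.66717 eV

Photon energy: |ΔE| = |E_5 - E_1| = 640.01213 eV

Convert to wavelength using E = hc/λ with hc = 1239.84 eV·nm:
λ = hc/E = 1239.84 eV·nm / 640.01213 eV
λ = 1.937 nm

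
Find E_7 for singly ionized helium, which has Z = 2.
-1.11 eV

For hydrogen-like ions, the energy levels scale with Z²:
E_n = -13.6057 Z² / n² eV

For He⁺ (Z = 2) at n = 7:
E_7 = -13.6057 × 2² / 7²
E_7 = -13.6057 × 4 / 49
E_7 = -54.4228 / 49
E_7 = -1.11 eV

The energy is 4 times more negative than hydrogen at the same n due to the stronger nuclear charge.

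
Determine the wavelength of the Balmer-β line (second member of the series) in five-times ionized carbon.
13.50022 nm

The lines of a series are numbered from the longest wavelength (smallest ΔE) outward; the second line is the transition from n = n_f + 2 to n_f.
The Balmer series has all transitions ending at n_f = 2.

For C⁵⁺ (Z = 6), the second line (β-line) is the jump from n = 4 to n = 2:
E_4 = -13.6057 × 6² / 4² = -30.6128250 eV
E_2 = -13.6057 × 6² / 2² = -122.4513000 eV
ΔE = E_4 - E_2 = 91.8384750 eV

λ = hc/E = 1239.84 eV·nm / 91.8384750 eV
λ = 13.50022 nm

This is the β-line of the Balmer series in C⁵⁺.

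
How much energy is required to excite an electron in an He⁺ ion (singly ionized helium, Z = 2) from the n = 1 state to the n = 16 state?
54.210211 eV

The energy levels of a hydrogen-like atom are E_n = -13.6057 Z² eV / n².

Energy at n = 1: E_1 = -13.6057 × 2² / 1² = -54.422800000 eV
Energy at n = 16: E_16 = -13.6057 × 2² / 16² = -0.212589063 eV

The excitation energy is the difference:
ΔE = E_16 - E_1
ΔE = -0.212589063 - (-54.422800000)
ΔE = 54.210211 eV

Since this is positive, energy must be absorbed (photon absorption).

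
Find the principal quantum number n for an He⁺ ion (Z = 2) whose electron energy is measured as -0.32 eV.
n = 13

The exact energy levels follow E_n = -13.6057 Z² / n² eV with Z = 2.

The measured value (-0.32 eV) is reported to only 2 significant figures, so we must test candidate n values and see which one matches to that precision.

Candidate energies:
  n = 11:  E = -13.6057 × 2² / 11² = -0.44978 eV
  n = 12:  E = -13.6057 × 2² / 12² = -0.37794 eV
  n = 13:  E = -13.6057 × 2² / 13² = -0.32203 eV  ← matches
  n = 14:  E = -13.6057 × 2² / 14² = -0.27767 eV
  n = 15:  E = -13.6057 × 2² / 15² = -0.24188 eV

Checking against the measurement of -0.32 eV (2 sig figs), only n = 13 agrees:
E_13 = -0.32203 eV, which rounds to -0.32 eV ✓

Therefore n = 13.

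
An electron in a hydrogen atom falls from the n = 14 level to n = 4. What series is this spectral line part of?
Brackett series

The spectral series in hydrogen are named based on the final (lower) energy level:
- Lyman series: n_final = 1 (ultraviolet)
- Balmer series: n_final = 2 (visible/near-UV)
- Paschen series: n_final = 3 (infrared)
- Brackett series: n_final = 4 (infrared)
- Pfund series: n_final = 5 (far infrared)

Since this transition ends at n = 4, it belongs to the Brackett series.

For reference, this 14 → 4 line has photon energy
ΔE = 13.6057 eV × (1/4² - 1/14²) = 0.78093941327 eV,
corresponding to wavelength λ = hc/ΔE = 1239.84 eV·nm / 0.78093941327 eV = 1587.62636 nm in the infrared region.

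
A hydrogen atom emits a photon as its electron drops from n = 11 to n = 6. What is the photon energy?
0.27 eV

The energy levels are E_n = -13.6057 eV / n².

Energy at n = 11: E_11 = -13.6057 / 11² = -0.11244 eV
Energy at n = 6: E_6 = -13.6057 / 6² = -0.37794 eV

For emission (electron falling to lower state), the photon energy is:
E_photon = E_11 - E_6 = |-0.11244 - (-0.37794)|
E_photon = 0.27 eV

This energy is carried away by the emitted photon.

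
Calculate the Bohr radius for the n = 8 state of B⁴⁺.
0.67735 nm (or 6.77347 Å)

The Bohr radius formula is:
r_n = n² a₀ / Z

where a₀ = 0.05291772 nm is the Bohr radius.

For B⁴⁺ (Z = 5) at n = 8:
r_8 = 8² × 0.05291772 nm / 5
r_8 = 64 × 0.05291772 nm / 5
r_8 = 3.386734 nm / 5
r_8 = 0.67735 nm

The electron orbits at approximately 0.67735 nm from the nucleus.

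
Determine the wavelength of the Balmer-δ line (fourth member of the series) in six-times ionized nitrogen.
8.36876 nm

The lines of a series are numbered from the longest wavelength (smallest ΔE) outward; the fourth line is the transition from n = n_f + 4 to n_f.
The Balmer series has all transitions ending at n_f = 2.

For N⁶⁺ (Z = 7), the fourth line (δ-line) is the jump from n = 6 to n = 2:
E_6 = -13.6057 × 7² / 6² = -18.5188694 eV
E_2 = -13.6057 × 7² / 2² = -166.6698250 eV
ΔE = E_6 - E_2 = 148.1509556 eV

λ = hc/E = 1239.84 eV·nm / 148.1509556 eV
λ = 8.36876 nm

This is the δ-line of the Balmer series in N⁶⁺.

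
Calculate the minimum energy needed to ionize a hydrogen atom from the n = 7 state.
0.278 eV

The ionization energy is the energy needed to remove the electron completely (n → ∞).

For hydrogen, E_n = -13.6057 eV / n².

At n = 7: E_7 = -13.6057 / 7² = -0.277667 eV
At n = ∞: E_∞ = 0 eV

Ionization energy = E_∞ - E_7 = 0 - (-0.277667) = 0.277667 eV
Ionization energy ≈ 0.278 eV

This is also called the binding energy of the electron in state n = 7.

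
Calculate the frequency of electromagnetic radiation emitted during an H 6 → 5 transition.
4.02092e+13 Hz

First, find the transition energy:
E_6 = -13.6057 / 6² = -0.377936111 eV
E_5 = -13.6057 / 5² = -0.544228000 eV
|ΔE| = |E_5 - E_6| = 0.166291889 eV

Convert to Joules: E = 0.166291889 eV × (1.602177 × 10⁻¹⁹ J/eV) = 2.6642904e-20 J

Using E = hf:
f = E/h = 2.6642904e-20 J / (6.62607 × 10⁻³⁴ J·s)
f = 4.02092e+13 Hz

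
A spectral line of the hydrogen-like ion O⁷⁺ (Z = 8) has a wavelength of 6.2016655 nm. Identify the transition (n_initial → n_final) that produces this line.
n = 7 → n = 2

First, find the photon energy from the wavelength (hc = 1239.84 eV·nm):
E = hc/λ = 1239.84 eV·nm / 6.2016655 nm = 199.92049 eV

The energy levels of O⁷⁺ satisfy E_n = -13.6057 × 8² / n² eV, so an emission n_i → n_f releases
ΔE = 13.6057 × 8² × (1/n_f² − 1/n_i²) eV.

Setting ΔE equal to the photon energy:
1/n_f² − 1/n_i² = 199.92049 / (13.6057 × 8²) = 0.22959184

Since 1/n_i² must be positive, we need 1/n_f² > 0.22959184, i.e. n_f ≤ 2. For each allowed n_f, solve n_i = (1/n_f² − 0.22959184)^(−1/2) and check whether it is a whole number:
  n_f = 1: 1/n_i² = 1.00000000 − 0.22959184 = 0.77040816 → n_i = 1.139  (not an integer) ✗
  n_f = 2: 1/n_i² = 0.25000000 − 0.22959184 = 0.02040816 → n_i = 7.000  → integer, n_i = 7 ✓

Only n_f = 2 gives an integer upper level, n_i = 7.

The transition is from n = 7 to n = 2 (emission).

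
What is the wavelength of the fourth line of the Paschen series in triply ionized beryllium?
62.791863 nm

The lines of a series are numbered from the longest wavelength (smallest ΔE) outward; the fourth line is the transition from n = n_f + 4 to n_f.
The Paschen series has all transitions ending at n_f = 3.

For Be³⁺ (Z = 4), the fourth line (δ-line) is the jump from n = 7 to n = 3:
E_7 = -13.6057 × 4² / 7² = -4.44267755 eV
E_3 = -13.6057 × 4² / 3² = -24.18791111 eV
ΔE = E_7 - E_3 = 19.74523356 eV

λ = hc/E = 1239.84 eV·nm / 19.74523356 eV
λ = 62.791863 nm

This is the δ-line of the Paschen series in Be³⁺.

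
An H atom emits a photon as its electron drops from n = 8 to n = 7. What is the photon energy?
0.06508 eV

The energy levels are E_n = -13.6057 eV / n².

Energy at n = 8: E_8 = -13.6057 / 8² = -0.21258906 eV
Energy at n = 7: E_7 = -13.6057 / 7² = -0.27766735 eV

For emission (electron falling to lower state), the photon energy is:
E_photon = E_8 - E_7 = |-0.21258906 - (-0.27766735)|
E_photon = 0.06508 eV

This energy is carried away by the emitted photon.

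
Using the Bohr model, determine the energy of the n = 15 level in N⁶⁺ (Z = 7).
-2.963019 eV

For hydrogen-like ions, the energy levels scale with Z²:
E_n = -13.6057 Z² / n² eV

For N⁶⁺ (Z = 7) at n = 15:
E_15 = -13.6057 × 7² / 15²
E_15 = -13.6057 × 49 / 225
E_15 = -666.6793 / 225
E_15 = -2.963019 eV

The energy is 49 times more negative than hydrogen at the same n due to the stronger nuclear charge.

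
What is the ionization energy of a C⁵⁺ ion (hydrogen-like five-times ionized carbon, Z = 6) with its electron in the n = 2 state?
122.45 eV

The ionization energy is the energy needed to remove the electron completely (n → ∞).

For a hydrogen-like ion with Z = 6, E_n = -13.6057 Z² / n² eV.

At n = 2: E_2 = -13.6057 × 6² / 2² = -122.45130 eV
At n = ∞: E_∞ = 0 eV

Ionization energy = E_∞ - E_2 = 0 - (-122.45130) = 122.45130 eV
Ionization energy ≈ 122.45 eV

This is also called the binding energy of the electron in state n = 2.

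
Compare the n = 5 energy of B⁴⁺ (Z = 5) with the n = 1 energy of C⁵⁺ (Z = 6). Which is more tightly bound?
C⁵⁺ at n = 1 (E = -489.8052 eV)

Using E_n = -13.6057 Z² / n² eV:

B⁴⁺ (Z = 5) at n = 5:
E = -13.6057 × 5² / 5² = -13.6057 × 25 / 25 = -13.6057000 eV

C⁵⁺ (Z = 6) at n = 1:
E = -13.6057 × 6² / 1² = -13.6057 × 36 / 1 = -489.8052000 eV

Since -489.8052000 eV < -13.6057000 eV,
C⁵⁺ at n = 1 is more tightly bound (requires more energy to ionize).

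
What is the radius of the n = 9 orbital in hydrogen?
4.2863 nm (or 42.8633 Å)

The Bohr radius formula is:
r_n = n² a₀ / Z

where a₀ = 0.0529177 nm is the Bohr radius.

For H (Z = 1) at n = 9:
r_9 = 9² × 0.0529177 nm / 1
r_9 = 81 × 0.0529177 nm / 1
r_9 = 4.28633 nm / 1
r_9 = 4.2863 nm

The electron orbits at approximately 4.2863 nm from the nucleus.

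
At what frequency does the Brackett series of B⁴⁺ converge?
5.14e+15 Hz

The series limit corresponds to the transition from n = ∞ to n = 4.
This is the highest energy (shortest wavelength) transition in the Brackett series.

E_∞ = 0 eV
E_4 = -13.6057 × 5² / 4² = -21.25891 eV

Energy at series limit:
ΔE = E_∞ - E_4 = 0 - (-21.25891) = 21.25891 eV
E = 21.25891 eV × (1.602177 × 10⁻¹⁹ J/eV) = 3.4061e-18 J
f = E/h = 3.4061e-18 J / (6.62607 × 10⁻³⁴ J·s) = 5.14e+15 Hz

This energy equals the ionization energy from the n = 4 state of B⁴⁺.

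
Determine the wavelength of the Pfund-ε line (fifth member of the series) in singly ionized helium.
759.387610 nm

The lines of a series are numbered from the longest wavelength (smallest ΔE) outward; the fifth line is the transition from n = n_f + 5 to n_f.
The Pfund series has all transitions ending at n_f = 5.

For He⁺ (Z = 2), the fifth line (ε-line) is the jump from n = 10 to n = 5:
E_10 = -13.6057 × 2² / 10² = -0.5442280000 eV
E_5 = -13.6057 × 2² / 5² = -2.1769120000 eV
ΔE = E_10 - E_5 = 1.6326840000 eV

λ = hc/E = 1239.84 eV·nm / 1.6326840000 eV
λ = 759.387610 nm

This is the ε-line of the Pfund series in He⁺.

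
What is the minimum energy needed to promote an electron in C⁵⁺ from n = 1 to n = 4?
459.1924 eV

The energy levels of a hydrogen-like atom are E_n = -13.6057 Z² eV / n².

Energy at n = 1: E_1 = -13.6057 × 6² / 1² = -489.8052000 eV
Energy at n = 4: E_4 = -13.6057 × 6² / 4² = -30.6128250 eV

The excitation energy is the difference:
ΔE = E_4 - E_1
ΔE = -30.6128250 - (-489.8052000)
ΔE = 459.1924 eV

Since this is positive, energy must be absorbed (photon absorption).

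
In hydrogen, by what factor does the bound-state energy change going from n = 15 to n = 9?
2.78

Using E_n = -13.6057 Z² / n² eV with Z = 1:

E_9 = -13.6057 / 9² = -13.6057 / 81 = -0.16797160 eV
E_15 = -13.6057 / 15² = -13.6057 / 225 = -0.06046978 eV

The ratio is:
E_9/E_15 = (-0.16797160) / (-0.06046978)
E_9/E_15 = (-13.6057/81) / (-13.6057/225)
E_9/E_15 = 225/81
E_9/E_15 = 2.78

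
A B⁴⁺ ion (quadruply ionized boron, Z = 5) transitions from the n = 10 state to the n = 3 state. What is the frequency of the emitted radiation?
8.32e+15 Hz

First, find the transition energy:
E_10 = -13.6057 × 5² / 10² = -3.40143 eV
E_3 = -13.6057 × 5² / 3² = -37.79361 eV
|ΔE| = |E_3 - E_10| = 34.39218 eV

Convert to Joules: E = 34.39218 eV × (1.602177 × 10⁻¹⁹ J/eV) = 5.5102e-18 J

Using E = hf:
f = E/h = 5.5102e-18 J / (6.62607 × 10⁻³⁴ J·s)
f = 8.32e+15 Hz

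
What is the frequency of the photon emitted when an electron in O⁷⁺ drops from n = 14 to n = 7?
3.223e+15 Hz

First, find the transition energy:
E_14 = -13.6057 × 8² / 14² = -4.44268 eV
E_7 = -13.6057 × 8² / 7² = -17.77071 eV
|ΔE| = |E_7 - E_14| = 13.32803 eV

Convert to Joules: E = 13.32803 eV × (1.602177 × 10⁻¹⁹ J/eV) = 2.13539e-18 J

Using E = hf:
f = E/h = 2.13539e-18 J / (6.62607 × 10⁻³⁴ J·s)
f = 3.223e+15 Hz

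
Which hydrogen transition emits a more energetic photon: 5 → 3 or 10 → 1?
10 → 1

Calculate the energy for each transition:

Transition 5 → 3:
ΔE₁ = |E_3 - E_5| = |-13.6057/3² - (-13.6057/5²)|
ΔE₁ = |-1.5117444444 - (-0.5442280000)| = 0.9675164 eV

Transition 10 → 1:
ΔE₂ = |E_1 - E_10| = |-13.6057/1² - (-13.6057/10²)|
ΔE₂ = |-13.6057000000 - (-0.1360570000)| = 13.4696430 eV

Since 13.4696430 eV > 0.9675164 eV, the transition 10 → 1 emits the more energetic photon.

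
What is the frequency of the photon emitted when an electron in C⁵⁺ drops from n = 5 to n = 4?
2.665e+15 Hz

First, find the transition energy:
E_5 = -13.6057 × 6² / 5² = -19.592208 eV
E_4 = -13.6057 × 6² / 4² = -30.612825 eV
|ΔE| = |E_4 - E_5| = 11.020617 eV

Convert to Joules: E = 11.020617 eV × (1.602177 × 10⁻¹⁹ J/eV) = 1.76570e-18 J

Using E = hf:
f = E/h = 1.76570e-18 J / (6.62607 × 10⁻³⁴ J·s)
f = 2.665e+15 Hz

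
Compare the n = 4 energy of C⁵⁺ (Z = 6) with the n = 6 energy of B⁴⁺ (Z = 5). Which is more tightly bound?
C⁵⁺ at n = 4 (E = -30.61283 eV)

Using E_n = -13.6057 Z² / n² eV:

C⁵⁺ (Z = 6) at n = 4:
E = -13.6057 × 6² / 4² = -13.6057 × 36 / 16 = -30.61282500 eV

B⁴⁺ (Z = 5) at n = 6:
E = -13.6057 × 5² / 6² = -13.6057 × 25 / 36 = -9.44840278 eV

Since -30.61282500 eV < -9.44840278 eV,
C⁵⁺ at n = 4 is more tightly bound (requires more energy to ionize).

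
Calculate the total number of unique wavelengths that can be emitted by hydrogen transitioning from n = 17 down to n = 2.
120

The electron can occupy levels n = 2, 3, ..., 17 during de-excitation — that is m = 17 - 2 + 1 = 16 distinct levels.

The number of distinct spectral lines equals the number of ways to choose 2 of these m levels (each pair gives one possible emission transition):

Number of lines = m(m-1)/2 = 16×15/2 = 120

These correspond to all possible transitions between the 16 levels:
17 → 16, 17 → 15, 17 → 14, 17 → 13, 17 → 12, 17 → 11, 17 → 10, 17 → 9...

Each transition produces a photon with a unique energy (and thus wavelength). This count does not depend on Z.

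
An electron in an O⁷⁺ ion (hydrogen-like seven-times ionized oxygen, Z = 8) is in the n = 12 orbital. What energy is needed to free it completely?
6.047 eV

The ionization energy is the energy needed to remove the electron completely (n → ∞).

For a hydrogen-like ion with Z = 8, E_n = -13.6057 Z² / n² eV.

At n = 12: E_12 = -13.6057 × 8² / 12² = -6.046978 eV
At n = ∞: E_∞ = 0 eV

Ionization energy = E_∞ - E_12 = 0 - (-6.046978) = 6.046978 eV
Ionization energy ≈ 6.047 eV

This is also called the binding energy of the electron in state n = 12.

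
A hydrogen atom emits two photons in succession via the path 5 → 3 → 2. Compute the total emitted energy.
2.857197 eV

The energy levels of hydrogen are E_n = -13.6057 / n² eV.

First transition (5 → 3):
ΔE₁ = |E_3 - E_5|
ΔE₁ = |-1.511744444444 - (-0.544228000000)| = 0.967516444 eV

Second transition (3 → 2):
ΔE₂ = |E_2 - E_3|
ΔE₂ = |-3.401425000000 - (-1.511744444444)| = 1.889680556 eV

Total energy released:
E_total = ΔE₁ + ΔE₂ = 0.967516444 + 1.889680556 = 2.857197 eV

Note: This equals the direct transition 5 → 2: 2.857197 eV ✓
Energy is conserved regardless of the path taken.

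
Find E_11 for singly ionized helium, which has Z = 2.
-0.449775 eV

For hydrogen-like ions, the energy levels scale with Z²:
E_n = -13.6057 Z² / n² eV

For He⁺ (Z = 2) at n = 11:
E_11 = -13.6057 × 2² / 11²
E_11 = -13.6057 × 4 / 121
E_11 = -54.4228 / 121
E_11 = -0.449775 eV

The energy is 4 times more negative than hydrogen at the same n due to the stronger nuclear charge.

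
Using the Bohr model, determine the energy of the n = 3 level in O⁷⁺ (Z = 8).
-96.751644 eV

For hydrogen-like ions, the energy levels scale with Z²:
E_n = -13.6057 Z² / n² eV

For O⁷⁺ (Z = 8) at n = 3:
E_3 = -13.6057 × 8² / 3²
E_3 = -13.6057 × 64 / 9
E_3 = -870.7648 / 9
E_3 = -96.751644 eV

The energy is 64 times more negative than hydrogen at the same n due to the stronger nuclear charge.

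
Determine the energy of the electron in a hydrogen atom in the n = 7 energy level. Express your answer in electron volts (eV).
-0.2777 eV

The energy levels of a hydrogen-like atom are given by:
E_n = -13.6057 eV / n²

For n = 7:
E_7 = -13.6057 eV / 7²
E_7 = -13.6057 eV / 49
E_7 = -0.2777 eV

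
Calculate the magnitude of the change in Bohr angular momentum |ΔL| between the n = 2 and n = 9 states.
7.38e-34 J·s (or 7ℏ)

In the Bohr model, L_n = nℏ where ℏ = 1.0546e-34 J·s.

L_9 = 9ℏ = 9.4914e-34 J·s
L_2 = 2ℏ = 2.1092e-34 J·s

ΔL = L_9 - L_2 = (9 - 2)ℏ = 7ℏ
ΔL = 7 × 1.0546e-34 J·s = 7.38e-34 J·s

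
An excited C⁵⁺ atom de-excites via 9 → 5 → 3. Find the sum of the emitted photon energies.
48.376 eV

The energy levels of C⁵⁺ are E_n = -13.6057 × 6² / n² eV.

First transition (9 → 5):
ΔE₁ = |E_5 - E_9|
ΔE₁ = |-19.592208000 - (-6.046977778)| = 13.545230 eV

Second transition (5 → 3):
ΔE₂ = |E_3 - E_5|
ΔE₂ = |-54.422800000 - (-19.592208000)| = 34.830592 eV

Total energy released:
E_total = ΔE₁ + ΔE₂ = 13.545230 + 34.830592 = 48.376 eV

Note: This equals the direct transition 9 → 3: 48.376 eV ✓
Energy is conserved regardless of the path taken.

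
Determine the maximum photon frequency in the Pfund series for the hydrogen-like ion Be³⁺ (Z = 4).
2.1055e+15 Hz

The series limit corresponds to the transition from n = ∞ to n = 5.
This is the highest energy (shortest wavelength) transition in the Pfund series.

E_∞ = 0 eV
E_5 = -13.6057 × 4² / 5² = -8.7076480 eV

Energy at series limit:
ΔE = E_∞ - E_5 = 0 - (-8.7076480) = 8.7076480 eV
E = 8.7076480 eV × (1.602177 × 10⁻¹⁹ J/eV) = 1.395119e-18 J
f = E/h = 1.395119e-18 J / (6.62607 × 10⁻³⁴ J·s) = 2.1055e+15 Hz

This energy equals the ionization energy from the n = 5 state of Be³⁺.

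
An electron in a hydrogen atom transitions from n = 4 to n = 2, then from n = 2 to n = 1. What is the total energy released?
12.75534 eV

The energy levels of hydrogen are E_n = -13.6057 / n² eV.

First transition (4 → 2):
ΔE₁ = |E_2 - E_4|
ΔE₁ = |-3.40142500000 - (-0.85035625000)| = 2.55106875 eV

Second transition (2 → 1):
ΔE₂ = |E_1 - E_2|
ΔE₂ = |-13.60570000000 - (-3.40142500000)| = 10.20427500 eV

Total energy released:
E_total = ΔE₁ + ΔE₂ = 2.55106875 + 10.20427500 = 12.75534 eV

Note: This equals the direct transition 4 → 1: 12.75534 eV ✓
Energy is conserved regardless of the path taken.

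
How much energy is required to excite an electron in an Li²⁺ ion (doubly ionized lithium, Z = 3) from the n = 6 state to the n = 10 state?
2.18 eV

The energy levels of a hydrogen-like atom are E_n = -13.6057 Z² eV / n².

Energy at n = 6: E_6 = -13.6057 × 3² / 6² = -3.40143 eV
Energy at n = 10: E_10 = -13.6057 × 3² / 10² = -1.22451 eV

The excitation energy is the difference:
ΔE = E_10 - E_6
ΔE = -1.22451 - (-3.40143)
ΔE = 2.18 eV

Since this is positive, energy must be absorbed (photon absorption).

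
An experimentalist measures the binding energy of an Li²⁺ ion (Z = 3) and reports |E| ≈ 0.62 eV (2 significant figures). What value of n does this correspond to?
n = 14

The exact energy levels follow E_n = -13.6057 Z² / n² eV with Z = 3.

The measured value (-0.62 eV) is reported to only 2 significant figures, so we must test candidate n values and see which one matches to that precision.

Candidate energies:
  n = 12:  E = -13.6057 × 3² / 12² = -0.85036 eV
  n = 13:  E = -13.6057 × 3² / 13² = -0.72456 eV
  n = 14:  E = -13.6057 × 3² / 14² = -0.62475 eV  ← matches
  n = 15:  E = -13.6057 × 3² / 15² = -0.54423 eV
  n = 16:  E = -13.6057 × 3² / 16² = -0.47833 eV

Checking against the measurement of -0.62 eV (2 sig figs), only n = 14 agrees:
E_14 = -0.62475 eV, which rounds to -0.62 eV ✓

Therefore n = 14.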